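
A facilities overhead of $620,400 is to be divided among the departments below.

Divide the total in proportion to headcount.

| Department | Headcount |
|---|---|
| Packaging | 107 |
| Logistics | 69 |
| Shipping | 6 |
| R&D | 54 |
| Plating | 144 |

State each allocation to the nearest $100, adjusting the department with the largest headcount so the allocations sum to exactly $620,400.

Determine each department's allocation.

Headcount total: 380.
Unrounded shares: Packaging 107/380 × $620,400 = 174,691.58; Logistics 69/380 × $620,400 = 112,651.58; Shipping 6/380 × $620,400 = 9,795.79; R&D 54/380 × $620,400 = 88,162.11; Plating 144/380 × $620,400 = 235,098.95.
At nearest $100: Packaging $174,700; Logistics $112,700; Shipping $9,800; R&D $88,200; Plating $235,100. Sum = $620,500.
Difference $620,400 − $620,500 = −$100 applied to largest headcount (Plating): Plating becomes $235,000.

Packaging: $174,700 · Logistics: $112,700 · Shipping: $9,800 · R&D: $88,200 · Plating: $235,000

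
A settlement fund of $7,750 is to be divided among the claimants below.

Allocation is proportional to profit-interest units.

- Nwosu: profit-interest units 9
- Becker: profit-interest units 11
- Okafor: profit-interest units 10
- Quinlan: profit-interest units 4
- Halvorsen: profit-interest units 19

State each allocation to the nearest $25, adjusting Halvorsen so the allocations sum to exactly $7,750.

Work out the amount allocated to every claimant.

Combined profit-interest units = 53.
Proportional shares: Nwosu 9/53 × $7,750 = 1,316.04; Becker 11/53 × $7,750 = 1,608.49; Okafor 10/53 × $7,750 = 1,462.26; Quinlan 4/53 × $7,750 = 584.91; Halvorsen 19/53 × $7,750 = 2,778.30.
Rounded to nearest $25: Nwosu $1,325; Becker $1,600; Okafor $1,450; Quinlan $575; Halvorsen $2,775. Sum = $7,725.
Difference $7,750 − $7,725 = +$25 applied to Halvorsen: Halvorsen becomes $2,800.

Nwosu: $1,325; Becker: $1,600; Okafor: $1,450; Quinlan: $575; Halvorsen: $2,800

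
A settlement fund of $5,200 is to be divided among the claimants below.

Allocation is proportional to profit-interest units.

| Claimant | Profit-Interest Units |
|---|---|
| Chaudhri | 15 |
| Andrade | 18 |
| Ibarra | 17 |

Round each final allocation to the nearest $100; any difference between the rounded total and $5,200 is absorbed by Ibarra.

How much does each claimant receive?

Chaudhri: $1,600 | Andrade: $1,900 | Ibarra: $1,700

Sum of profit-interest units: 50.
Proportional shares: Chaudhri 15/50 × $5,200 = 1,560.00; Andrade 18/50 × $5,200 = 1,872.00; Ibarra 17/50 × $5,200 = 1,768.00.
Rounded to nearest $100: Chaudhri $1,600; Andrade $1,900; Ibarra $1,800. Sum = $5,300.
Difference $5,200 − $5,300 = −$100 applied to Ibarra: Ibarra becomes $1,700.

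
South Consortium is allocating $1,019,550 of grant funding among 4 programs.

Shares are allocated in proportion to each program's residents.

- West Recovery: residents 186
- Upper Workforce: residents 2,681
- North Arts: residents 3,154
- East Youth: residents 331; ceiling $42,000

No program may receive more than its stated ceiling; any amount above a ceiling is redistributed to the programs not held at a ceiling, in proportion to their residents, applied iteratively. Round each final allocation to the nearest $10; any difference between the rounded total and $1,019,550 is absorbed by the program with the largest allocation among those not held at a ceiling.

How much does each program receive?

West Recovery: $30,200 | Upper Workforce: $435,280 | North Arts: $512,070 | East Youth: $42,000

Sum of residents: 6,352.
Unconstrained shares: West Recovery 29,854.58; Upper Workforce 430,323.29; North Arts 506,243.81; East Youth 53,128.31.
Capped: East Youth ($42,000); balance $977,550 reallocated over remaining residents 6,021.
Redistributed shares: West Recovery 30,198.36 → $30,200; Upper Workforce 435,278.45 → $435,280; North Arts 512,073.19 → $512,070.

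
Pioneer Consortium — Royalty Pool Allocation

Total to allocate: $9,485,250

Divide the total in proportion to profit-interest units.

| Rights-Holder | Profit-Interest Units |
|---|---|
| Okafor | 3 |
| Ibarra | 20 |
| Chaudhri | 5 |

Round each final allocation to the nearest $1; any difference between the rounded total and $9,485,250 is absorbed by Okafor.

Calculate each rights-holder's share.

Combined profit-interest units = 28.
Pro-rata amounts: Okafor 3/28 × $9,485,250 = 1,016,276.79; Ibarra 20/28 × $9,485,250 = 6,775,178.57; Chaudhri 5/28 × $9,485,250 = 1,693,794.64.
At nearest $1: Okafor $1,016,277; Ibarra $6,775,179; Chaudhri $1,693,795. Sum = $9,485,251.
Difference $9,485,250 − $9,485,251 = −$1 applied to Okafor: Okafor becomes $1,016,276.

Okafor: $1,016,276; Ibarra: $6,775,179; Chaudhri: $1,693,795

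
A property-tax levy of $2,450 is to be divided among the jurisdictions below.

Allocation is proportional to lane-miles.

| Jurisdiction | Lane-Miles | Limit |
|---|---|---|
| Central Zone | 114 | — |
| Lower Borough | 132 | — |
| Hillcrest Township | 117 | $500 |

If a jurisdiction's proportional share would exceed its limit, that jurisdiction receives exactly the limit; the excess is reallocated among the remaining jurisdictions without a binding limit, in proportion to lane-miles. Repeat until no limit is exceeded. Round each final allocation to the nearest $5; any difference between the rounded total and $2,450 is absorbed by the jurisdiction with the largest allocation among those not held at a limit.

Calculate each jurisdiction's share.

Lane-miles total: 363.
Pro-rata shares before constraints: Central Zone 769.42; Lower Borough 890.91; Hillcrest Township 789.67.
Cap binds for Hillcrest Township ($500); residual $1,950 reallocated over remaining lane-miles 246.
Remaining shares: Central Zone 903.66 → $905; Lower Borough 1,046.34 → $1,045.

Central Zone: $905; Lower Borough: $1,045; Hillcrest Township: $500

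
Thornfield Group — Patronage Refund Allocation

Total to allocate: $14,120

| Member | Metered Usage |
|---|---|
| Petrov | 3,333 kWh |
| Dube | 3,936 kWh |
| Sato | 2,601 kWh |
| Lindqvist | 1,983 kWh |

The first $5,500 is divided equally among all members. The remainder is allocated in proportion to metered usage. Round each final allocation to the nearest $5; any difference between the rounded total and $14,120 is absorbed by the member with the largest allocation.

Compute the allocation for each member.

Petrov: $3,800; Dube: $4,240; Sato: $3,265; Lindqvist: $2,815

Equal tier: $5,500 ÷ 4 = $1,375 apiece.
Remainder $8,620 by metered usage (total 11,853): Petrov 2,423.90 → $2,425; Dube 2,862.42 → $2,860; Sato 1,891.56 → $1,890; Lindqvist 1,442.12 → $1,440.
Rounding difference +$5 on remainder applied to Dube.
Totals: Petrov $1,375 + $2,425 = $3,800; Dube $1,375 + $2,865 = $4,240; Sato $1,375 + $1,890 = $3,265; Lindqvist $1,375 + $1,440 = $2,815.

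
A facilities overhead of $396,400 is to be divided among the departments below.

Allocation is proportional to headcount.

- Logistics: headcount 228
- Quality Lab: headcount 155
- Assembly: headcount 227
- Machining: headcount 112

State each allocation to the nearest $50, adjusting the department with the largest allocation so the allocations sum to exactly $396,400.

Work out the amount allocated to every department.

Total headcount = 722.
Proportional shares: Logistics 228/722 × $396,400 = 125,178.95; Quality Lab 155/722 × $396,400 = 85,099.72; Assembly 227/722 × $396,400 = 124,629.92; Machining 112/722 × $396,400 = 61,491.41.
After rounding ($50): Logistics $125,200; Quality Lab $85,100; Assembly $124,650; Machining $61,500. Sum = $396,450.
Difference $396,400 − $396,450 = −$50 applied to largest allocation (Logistics): Logistics becomes $125,150.

Logistics: $125,150 | Quality Lab: $85,100 | Assembly: $124,650 | Machining: $61,500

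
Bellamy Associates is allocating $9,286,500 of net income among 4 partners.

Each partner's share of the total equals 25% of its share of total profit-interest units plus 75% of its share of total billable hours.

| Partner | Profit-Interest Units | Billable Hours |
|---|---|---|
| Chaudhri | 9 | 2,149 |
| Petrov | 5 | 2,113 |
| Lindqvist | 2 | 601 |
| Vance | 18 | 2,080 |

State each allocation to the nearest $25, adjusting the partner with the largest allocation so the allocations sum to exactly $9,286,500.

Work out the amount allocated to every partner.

Profit-interest units total 34; billable hours total 6,943.
Combined weights (25% profit-interest units + 75% billable hours): Chaudhri 0.2983; Petrov 0.2650; Lindqvist 0.0796; Vance 0.3570.
Proportional shares: Chaudhri 2,770,318.55; Petrov 2,461,072.78; Lindqvist 739,459.72; Vance 3,315,648.95.
Rounded to nearest $25: Chaudhri $2,770,325; Petrov $2,461,075; Lindqvist $739,450; Vance $3,315,650. Sum = $9,286,500.
No rounding difference to absorb.

Chaudhri: $2,770,325 | Petrov: $2,461,075 | Lindqvist: $739,450 | Vance: $3,315,650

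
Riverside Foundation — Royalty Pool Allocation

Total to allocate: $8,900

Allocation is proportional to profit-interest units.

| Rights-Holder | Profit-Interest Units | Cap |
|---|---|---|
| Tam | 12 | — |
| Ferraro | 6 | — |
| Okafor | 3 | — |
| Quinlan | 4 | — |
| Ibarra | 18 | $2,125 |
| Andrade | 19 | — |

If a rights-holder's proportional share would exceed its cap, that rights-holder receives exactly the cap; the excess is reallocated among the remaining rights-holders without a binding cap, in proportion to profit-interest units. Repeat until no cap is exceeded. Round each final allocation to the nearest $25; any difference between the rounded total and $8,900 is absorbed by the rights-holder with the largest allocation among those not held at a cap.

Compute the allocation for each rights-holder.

Tam: $1,850 | Ferraro: $925 | Okafor: $450 | Quinlan: $625 | Ibarra: $2,125 | Andrade: $2,925

Total profit-interest units = 62.
Pro-rata shares before constraints: Tam 1,722.58; Ferraro 861.29; Okafor 430.65; Quinlan 574.19; Ibarra 2,583.87; Andrade 2,727.42.
Held at cap: Ibarra ($2,125); residual $6,775 reallocated over remaining profit-interest units 44.
Redistributed shares: Tam 1,847.73 → $1,850; Ferraro 923.86 → $925; Okafor 461.93 → $450; Quinlan 615.91 → $625; Andrade 2,925.57 → $2,925.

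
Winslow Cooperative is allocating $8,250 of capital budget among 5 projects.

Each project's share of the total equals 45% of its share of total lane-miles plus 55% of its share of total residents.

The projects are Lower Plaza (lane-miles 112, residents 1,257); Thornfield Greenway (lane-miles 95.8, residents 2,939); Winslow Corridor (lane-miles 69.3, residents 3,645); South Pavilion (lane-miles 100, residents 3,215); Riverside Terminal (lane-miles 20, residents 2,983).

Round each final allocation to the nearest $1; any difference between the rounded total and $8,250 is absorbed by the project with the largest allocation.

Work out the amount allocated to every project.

Lane-miles total 397.1; residents total 14,039.
Combined weights (45% lane-miles + 55% residents): Lower Plaza 0.1762; Thornfield Greenway 0.2237; Winslow Corridor 0.2213; South Pavilion 0.2393; Riverside Terminal 0.1395.
Pro-rata amounts: Lower Plaza 1,453.36; Thornfield Greenway 1,845.54; Winslow Corridor 1,825.98; South Pavilion 1,974.01; Riverside Terminal 1,151.11.
At nearest $1: Lower Plaza $1,453; Thornfield Greenway $1,846; Winslow Corridor $1,826; South Pavilion $1,974; Riverside Terminal $1,151. Sum = $8,250.
Sum already equals the total — no adjustment.

Lower Plaza: $1,453; Thornfield Greenway: $1,846; Winslow Corridor: $1,826; South Pavilion: $1,974; Riverside Terminal: $1,151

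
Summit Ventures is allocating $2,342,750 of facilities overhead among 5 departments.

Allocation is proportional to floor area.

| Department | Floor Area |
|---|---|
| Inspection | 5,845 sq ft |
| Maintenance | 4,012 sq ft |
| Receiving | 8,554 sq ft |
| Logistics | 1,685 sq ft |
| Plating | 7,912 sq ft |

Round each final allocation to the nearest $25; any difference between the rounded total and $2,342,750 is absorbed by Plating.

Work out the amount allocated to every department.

Inspection: $488,900 · Maintenance: $335,575 · Receiving: $715,500 · Logistics: $140,950 · Plating: $661,825

Total floor area = 28,008.
Pro-rata amounts: Inspection 5,845/28,008 × $2,342,750 = 488,909.37; Maintenance 4,012/28,008 × $2,342,750 = 335,586.73; Receiving 8,554/28,008 × $2,342,750 = 715,505.69; Logistics 1,685/28,008 × $2,342,750 = 140,943.08; Plating 7,912/28,008 × $2,342,750 = 661,805.13.
At nearest $25: Inspection $488,900; Maintenance $335,575; Receiving $715,500; Logistics $140,950; Plating $661,800. Sum = $2,342,725.
Difference $2,342,750 − $2,342,725 = +$25 applied to Plating: Plating becomes $661,825.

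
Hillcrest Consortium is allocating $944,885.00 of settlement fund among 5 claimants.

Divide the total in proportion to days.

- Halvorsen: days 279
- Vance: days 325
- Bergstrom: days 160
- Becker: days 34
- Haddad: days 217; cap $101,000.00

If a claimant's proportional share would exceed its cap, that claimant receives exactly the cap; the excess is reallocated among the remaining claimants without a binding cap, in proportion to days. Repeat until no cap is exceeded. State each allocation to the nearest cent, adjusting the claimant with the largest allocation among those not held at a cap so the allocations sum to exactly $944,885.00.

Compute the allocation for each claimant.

Halvorsen: $295,042.50 | Vance: $343,687.50 | Bergstrom: $169,200.00 | Becker: $35,955.00 | Haddad: $101,000.00

Sum of days: 1,015.
Unconstrained shares: Halvorsen 259,727.0099; Vance 302,549.3842; Bergstrom 148,947.3892; Becker 31,651.3202; Haddad 202,009.8966.
Cap binds for Haddad ($101,000.00); remaining pool $843,885.00 reallocated over remaining days 798.
Shares after redistribution: Halvorsen 295,042.5000 → $295,042.50; Vance 343,687.5000 → $343,687.50; Bergstrom 169,200.0000 → $169,200.00; Becker 35,955.0000 → $35,955.00.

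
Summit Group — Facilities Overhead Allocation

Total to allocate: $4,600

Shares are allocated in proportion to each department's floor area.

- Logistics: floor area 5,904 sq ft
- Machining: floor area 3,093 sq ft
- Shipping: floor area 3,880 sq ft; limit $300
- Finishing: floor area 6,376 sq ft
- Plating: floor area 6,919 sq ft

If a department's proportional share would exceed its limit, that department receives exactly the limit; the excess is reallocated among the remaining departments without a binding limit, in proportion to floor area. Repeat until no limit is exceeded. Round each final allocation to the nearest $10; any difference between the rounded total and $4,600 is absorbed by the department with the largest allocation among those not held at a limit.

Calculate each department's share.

Logistics: $1,140; Machining: $600; Shipping: $300; Finishing: $1,230; Plating: $1,330

Combined floor area = 26,172.
Pro-rata shares before constraints: Logistics 1,037.69; Machining 543.63; Shipping 681.95; Finishing 1,120.65; Plating 1,216.09.
Cap binds for Shipping ($300); balance $4,300 reallocated over remaining floor area 22,292.
Shares after redistribution: Logistics 1,138.85 → $1,140; Machining 596.62 → $600; Finishing 1,229.89 → $1,230; Plating 1,334.64 → $1,330.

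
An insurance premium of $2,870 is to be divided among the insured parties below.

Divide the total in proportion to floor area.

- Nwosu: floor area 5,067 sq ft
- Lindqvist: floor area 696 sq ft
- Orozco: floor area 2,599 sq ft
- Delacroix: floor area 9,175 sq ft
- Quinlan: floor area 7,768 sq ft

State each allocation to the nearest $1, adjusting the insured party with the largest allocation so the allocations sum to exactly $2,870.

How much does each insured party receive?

Floor area total: 25,305.
Unrounded shares: Nwosu 5,067/25,305 × $2,870 = 574.68; Lindqvist 696/25,305 × $2,870 = 78.94; Orozco 2,599/25,305 × $2,870 = 294.77; Delacroix 9,175/25,305 × $2,870 = 1,040.59; Quinlan 7,768/25,305 × $2,870 = 881.02.
Rounded to nearest $1: Nwosu $575; Lindqvist $79; Orozco $295; Delacroix $1,041; Quinlan $881. Sum = $2,871.
Difference $2,870 − $2,871 = −$1 applied to largest allocation (Delacroix): Delacroix becomes $1,040.

Nwosu: $575; Lindqvist: $79; Orozco: $295; Delacroix: $1,040; Quinlan: $881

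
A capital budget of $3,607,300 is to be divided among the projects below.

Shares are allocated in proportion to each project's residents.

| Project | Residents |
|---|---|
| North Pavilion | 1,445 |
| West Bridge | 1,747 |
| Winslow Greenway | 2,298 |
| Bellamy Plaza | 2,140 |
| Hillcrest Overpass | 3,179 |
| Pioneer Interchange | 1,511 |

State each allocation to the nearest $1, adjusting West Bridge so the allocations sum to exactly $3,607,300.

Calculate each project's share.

Residents total: 12,320.
Proportional shares: North Pavilion 1,445/12,320 × $3,607,300 = 423,096.47; West Bridge 1,747/12,320 × $3,607,300 = 511,522.17; Winslow Greenway 2,298/12,320 × $3,607,300 = 672,855.15; Bellamy Plaza 2,140/12,320 × $3,607,300 = 626,592.69; Hillcrest Overpass 3,179/12,320 × $3,607,300 = 930,812.23; Pioneer Interchange 1,511/12,320 × $3,607,300 = 442,421.29.
Rounded to nearest $1: North Pavilion $423,096; West Bridge $511,522; Winslow Greenway $672,855; Bellamy Plaza $626,593; Hillcrest Overpass $930,812; Pioneer Interchange $442,421. Sum = $3,607,299.
Difference $3,607,300 − $3,607,299 = +$1 applied to West Bridge: West Bridge becomes $511,523.

North Pavilion: $423,096; West Bridge: $511,523; Winslow Greenway: $672,855; Bellamy Plaza: $626,593; Hillcrest Overpass: $930,812; Pioneer Interchange: $442,421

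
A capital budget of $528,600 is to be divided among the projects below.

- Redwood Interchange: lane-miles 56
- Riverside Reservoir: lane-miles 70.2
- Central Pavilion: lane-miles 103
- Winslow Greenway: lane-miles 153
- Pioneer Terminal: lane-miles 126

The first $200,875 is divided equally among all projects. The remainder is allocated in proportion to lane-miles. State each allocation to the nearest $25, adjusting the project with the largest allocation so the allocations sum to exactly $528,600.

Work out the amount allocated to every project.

Redwood Interchange: $76,300; Riverside Reservoir: $85,450; Central Pavilion: $106,600; Winslow Greenway: $138,825; Pioneer Terminal: $121,425

First tranche $200,875 split equally: $40,175 each.
Remainder $327,725 by lane-miles (total 508.2): Redwood Interchange 36,112.95 → $36,125; Riverside Reservoir 45,270.16 → $45,275; Central Pavilion 66,422.03 → $66,425; Winslow Greenway 98,665.73 → $98,675; Pioneer Terminal 81,254.13 → $81,250.
Rounding difference −$25 on remainder applied to Winslow Greenway.
Totals: Redwood Interchange $40,175 + $36,125 = $76,300; Riverside Reservoir $40,175 + $45,275 = $85,450; Central Pavilion $40,175 + $66,425 = $106,600; Winslow Greenway $40,175 + $98,650 = $138,825; Pioneer Terminal $40,175 + $81,250 = $121,425.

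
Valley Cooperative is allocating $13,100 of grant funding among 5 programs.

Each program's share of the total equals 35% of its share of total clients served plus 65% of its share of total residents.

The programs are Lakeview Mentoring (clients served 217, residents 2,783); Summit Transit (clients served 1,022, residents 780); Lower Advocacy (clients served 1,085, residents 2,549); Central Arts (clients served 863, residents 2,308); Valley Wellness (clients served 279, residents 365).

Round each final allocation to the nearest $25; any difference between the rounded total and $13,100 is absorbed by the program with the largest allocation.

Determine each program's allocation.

Lakeview Mentoring: $2,975; Summit Transit: $2,100; Lower Advocacy: $3,925; Central Arts: $3,375; Valley Wellness: $725

Totals — clients served 3,466, residents 8,785.
Composite weights (35% clients served + 65% residents): Lakeview Mentoring 0.2278; Summit Transit 0.1609; Lower Advocacy 0.2982; Central Arts 0.2579; Valley Wellness 0.0552.
Pro-rata amounts: Lakeview Mentoring 2,984.53; Summit Transit 2,107.98; Lower Advocacy 3,905.95; Central Arts 3,378.69; Valley Wellness 722.86.
After rounding ($25): Lakeview Mentoring $2,975; Summit Transit $2,100; Lower Advocacy $3,900; Central Arts $3,375; Valley Wellness $725. Sum = $13,075.
Difference $13,100 − $13,075 = +$25 applied to largest allocation (Lower Advocacy): Lower Advocacy becomes $3,925.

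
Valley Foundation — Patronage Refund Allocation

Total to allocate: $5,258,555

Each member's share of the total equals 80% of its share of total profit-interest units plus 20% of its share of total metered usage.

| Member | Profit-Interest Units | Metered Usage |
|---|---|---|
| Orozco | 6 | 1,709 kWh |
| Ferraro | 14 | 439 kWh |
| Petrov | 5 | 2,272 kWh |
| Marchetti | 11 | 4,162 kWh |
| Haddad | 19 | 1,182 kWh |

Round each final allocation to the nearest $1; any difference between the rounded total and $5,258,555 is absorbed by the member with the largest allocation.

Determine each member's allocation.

Profit-interest units total 55; metered usage total 9,764.
Combined weights (80% profit-interest units + 20% metered usage): Orozco 0.1223; Ferraro 0.2126; Petrov 0.1193; Marchetti 0.2453; Haddad 0.3006.
Unrounded shares: Orozco 643,010.18; Ferraro 1,118,119.08; Petrov 627,164.59; Marchetti 1,289,670.85; Haddad 1,580,590.30.
At nearest $1: Orozco $643,010; Ferraro $1,118,119; Petrov $627,165; Marchetti $1,289,671; Haddad $1,580,590. Sum = $5,258,555.
Rounded total matches; no reconciliation needed.

Orozco: $643,010 | Ferraro: $1,118,119 | Petrov: $627,165 | Marchetti: $1,289,671 | Haddad: $1,580,590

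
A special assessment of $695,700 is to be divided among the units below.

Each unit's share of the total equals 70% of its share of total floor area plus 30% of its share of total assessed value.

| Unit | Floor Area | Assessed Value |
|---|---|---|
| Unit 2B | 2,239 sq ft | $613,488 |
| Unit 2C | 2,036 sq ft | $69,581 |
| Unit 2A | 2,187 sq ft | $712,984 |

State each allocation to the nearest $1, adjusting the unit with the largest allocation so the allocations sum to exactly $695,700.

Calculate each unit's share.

Unit 2B: $260,452; Unit 2C: $163,840; Unit 2A: $271,408

Totals — floor area 6,462, assessed value 1,396,053.
Blended shares (70% floor area + 30% assessed value): Unit 2B 0.3744; Unit 2C 0.2355; Unit 2A 0.3901.
Pro-rata amounts: Unit 2B 260,452.27; Unit 2C 163,839.63; Unit 2A 271,408.10.
At nearest $1: Unit 2B $260,452; Unit 2C $163,840; Unit 2A $271,408. Sum = $695,700.
Sum already equals the total — no adjustment.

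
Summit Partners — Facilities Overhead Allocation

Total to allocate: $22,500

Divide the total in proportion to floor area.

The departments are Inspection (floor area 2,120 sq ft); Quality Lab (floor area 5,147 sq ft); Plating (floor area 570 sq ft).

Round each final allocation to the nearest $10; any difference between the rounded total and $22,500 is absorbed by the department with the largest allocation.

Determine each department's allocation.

Inspection: $6,090; Quality Lab: $14,770; Plating: $1,640

Combined floor area = 7,837.
Pro-rata amounts: Inspection 2,120/7,837 × $22,500 = 6,086.51; Quality Lab 5,147/7,837 × $22,500 = 14,777.02; Plating 570/7,837 × $22,500 = 1,636.47.
At nearest $10: Inspection $6,090; Quality Lab $14,780; Plating $1,640. Sum = $22,510.
Difference $22,500 − $22,510 = −$10 applied to largest allocation (Quality Lab): Quality Lab becomes $14,770.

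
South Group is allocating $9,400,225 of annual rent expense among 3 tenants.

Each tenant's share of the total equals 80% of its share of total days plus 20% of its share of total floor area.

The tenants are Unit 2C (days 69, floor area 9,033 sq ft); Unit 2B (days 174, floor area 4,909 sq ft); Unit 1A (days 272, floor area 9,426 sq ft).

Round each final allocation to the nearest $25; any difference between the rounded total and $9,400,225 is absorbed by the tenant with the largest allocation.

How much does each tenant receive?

Unit 2C: $1,734,300 · Unit 2B: $2,935,750 · Unit 1A: $4,730,175

Days total 515; floor area total 23,368.
Composite weights (80% days + 20% floor area): Unit 2C 0.1845; Unit 2B 0.3123; Unit 1A 0.5032.
Pro-rata amounts: Unit 2C 1,734,297.51; Unit 2B 2,935,746.51; Unit 1A 4,730,180.98.
After rounding ($25): Unit 2C $1,734,300; Unit 2B $2,935,750; Unit 1A $4,730,175. Sum = $9,400,225.
Rounded total matches; no reconciliation needed.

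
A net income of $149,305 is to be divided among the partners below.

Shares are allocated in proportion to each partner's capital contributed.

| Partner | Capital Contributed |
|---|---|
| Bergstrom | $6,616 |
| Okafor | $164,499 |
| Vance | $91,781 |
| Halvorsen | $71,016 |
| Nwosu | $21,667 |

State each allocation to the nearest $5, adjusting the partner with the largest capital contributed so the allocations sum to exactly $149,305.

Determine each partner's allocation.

Capital contributed total: 355,579.
Pro-rata amounts: Bergstrom 6,616/355,579 × $149,305 = 2,778.01; Okafor 164,499/355,579 × $149,305 = 69,071.92; Vance 91,781/355,579 × $149,305 = 38,538.17; Halvorsen 71,016/355,579 × $149,305 = 29,819.09; Nwosu 21,667/355,579 × $149,305 = 9,097.81.
After rounding ($5): Bergstrom $2,780; Okafor $69,070; Vance $38,540; Halvorsen $29,820; Nwosu $9,100. Sum = $149,310.
Difference $149,305 − $149,310 = −$5 applied to largest capital contributed (Okafor): Okafor becomes $69,065.

Bergstrom: $2,780 · Okafor: $69,065 · Vance: $38,540 · Halvorsen: $29,820 · Nwosu: $9,100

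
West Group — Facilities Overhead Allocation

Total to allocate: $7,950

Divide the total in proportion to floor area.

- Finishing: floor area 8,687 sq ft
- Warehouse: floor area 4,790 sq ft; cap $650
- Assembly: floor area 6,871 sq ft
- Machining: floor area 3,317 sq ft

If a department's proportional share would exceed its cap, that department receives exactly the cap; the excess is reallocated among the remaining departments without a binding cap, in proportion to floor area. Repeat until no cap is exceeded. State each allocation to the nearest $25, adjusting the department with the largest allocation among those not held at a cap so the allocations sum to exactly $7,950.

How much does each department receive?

Finishing: $3,375 | Warehouse: $650 | Assembly: $2,650 | Machining: $1,275

Floor area total: 23,665.
Pro-rata shares before constraints: Finishing 2,918.30; Warehouse 1,609.15; Assembly 2,308.24; Machining 1,114.31.
Capped: Warehouse ($650); remaining pool $7,300 reallocated over remaining floor area 18,875.
Shares after redistribution: Finishing 3,359.74 → $3,350; Assembly 2,657.39 → $2,650; Machining 1,282.87 → $1,275.
Rounding difference +$25 applied to Finishing → $3,375.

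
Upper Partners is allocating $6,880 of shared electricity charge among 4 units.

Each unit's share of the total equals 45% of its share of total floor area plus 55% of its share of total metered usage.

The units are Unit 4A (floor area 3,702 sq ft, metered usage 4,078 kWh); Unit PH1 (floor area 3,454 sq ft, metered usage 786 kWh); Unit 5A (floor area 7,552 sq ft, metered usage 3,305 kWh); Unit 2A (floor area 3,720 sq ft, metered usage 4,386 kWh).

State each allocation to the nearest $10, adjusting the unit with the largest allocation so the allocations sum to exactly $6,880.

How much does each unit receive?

Unit 4A: $1,850; Unit PH1: $820; Unit 5A: $2,260; Unit 2A: $1,950

Totals — floor area 18,428, metered usage 12,555.
Blended shares (45% floor area + 55% metered usage): Unit 4A 0.2690; Unit PH1 0.1188; Unit 5A 0.3292; Unit 2A 0.2830.
Unrounded shares: Unit 4A 1,851.04; Unit PH1 817.19; Unit 5A 2,264.88; Unit 2A 1,946.89.
At nearest $10: Unit 4A $1,850; Unit PH1 $820; Unit 5A $2,260; Unit 2A $1,950. Sum = $6,880.
Sum already equals the total — no adjustment.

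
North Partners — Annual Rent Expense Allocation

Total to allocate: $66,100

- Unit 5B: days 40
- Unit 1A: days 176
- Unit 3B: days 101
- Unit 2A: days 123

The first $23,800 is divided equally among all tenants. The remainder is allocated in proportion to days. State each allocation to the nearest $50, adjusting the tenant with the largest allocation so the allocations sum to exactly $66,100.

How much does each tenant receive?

Unit 5B: $9,800; Unit 1A: $22,900; Unit 3B: $15,650; Unit 2A: $17,750

First tranche $23,800 split equally: $5,950 each.
Remainder $42,300 by days (total 440): Unit 5B 3,845.45 → $3,850; Unit 1A 16,920.00 → $16,900; Unit 3B 9,709.77 → $9,700; Unit 2A 11,824.77 → $11,800.
Rounding difference +$50 on remainder applied to Unit 1A.
Totals: Unit 5B $5,950 + $3,850 = $9,800; Unit 1A $5,950 + $16,950 = $22,900; Unit 3B $5,950 + $9,700 = $15,650; Unit 2A $5,950 + $11,800 = $17,750.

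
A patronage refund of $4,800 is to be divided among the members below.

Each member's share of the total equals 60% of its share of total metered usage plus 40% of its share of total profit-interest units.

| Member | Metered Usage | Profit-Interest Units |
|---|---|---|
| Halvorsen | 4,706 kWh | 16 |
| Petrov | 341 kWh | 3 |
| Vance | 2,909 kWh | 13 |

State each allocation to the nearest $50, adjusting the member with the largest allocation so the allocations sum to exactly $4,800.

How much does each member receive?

Metered usage total 7,956; profit-interest units total 32.
Blended shares (60% metered usage + 40% profit-interest units): Halvorsen 0.5549; Petrov 0.0632; Vance 0.3819.
Unrounded shares: Halvorsen 2,663.53; Petrov 303.44; Vance 1,833.03.
After rounding ($50): Halvorsen $2,650; Petrov $300; Vance $1,850. Sum = $4,800.
No rounding difference to absorb.

Halvorsen: $2,650; Petrov: $300; Vance: $1,850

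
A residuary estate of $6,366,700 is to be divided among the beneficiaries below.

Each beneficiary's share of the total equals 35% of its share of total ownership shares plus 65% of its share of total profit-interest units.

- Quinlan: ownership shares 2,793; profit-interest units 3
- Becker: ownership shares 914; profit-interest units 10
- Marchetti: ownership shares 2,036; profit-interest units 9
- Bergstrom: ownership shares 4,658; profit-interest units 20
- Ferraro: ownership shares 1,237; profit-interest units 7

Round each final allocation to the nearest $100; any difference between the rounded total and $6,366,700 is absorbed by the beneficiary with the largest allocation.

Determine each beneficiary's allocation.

Quinlan: $788,100 · Becker: $1,019,600 · Marchetti: $1,149,900 · Bergstrom: $2,581,100 · Ferraro: $828,000

Ownership shares total 11,638; profit-interest units total 49.
Blended shares (35% ownership shares + 65% profit-interest units): Quinlan 0.1238; Becker 0.1601; Marchetti 0.1806; Bergstrom 0.4054; Ferraro 0.1301.
Pro-rata amounts: Quinlan 788,148.50; Becker 1,019,567.17; Marchetti 1,149,941.94; Bergstrom 2,580,998.61; Ferraro 828,043.78.
At nearest $100: Quinlan $788,100; Becker $1,019,600; Marchetti $1,149,900; Bergstrom $2,581,000; Ferraro $828,000. Sum = $6,366,600.
Difference $6,366,700 − $6,366,600 = +$100 applied to largest allocation (Bergstrom): Bergstrom becomes $2,581,100.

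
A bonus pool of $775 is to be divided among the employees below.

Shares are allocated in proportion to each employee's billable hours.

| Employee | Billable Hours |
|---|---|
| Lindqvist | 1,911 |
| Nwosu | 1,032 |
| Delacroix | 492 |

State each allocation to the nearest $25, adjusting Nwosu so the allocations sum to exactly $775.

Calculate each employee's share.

Combined billable hours = 3,435.
Proportional shares: Lindqvist 1,911/3,435 × $775 = 431.16; Nwosu 1,032/3,435 × $775 = 232.84; Delacroix 492/3,435 × $775 = 111.00.
At nearest $25: Lindqvist $425; Nwosu $225; Delacroix $100. Sum = $750.
Difference $775 − $750 = +$25 applied to Nwosu: Nwosu becomes $250.

Lindqvist: $425; Nwosu: $250; Delacroix: $100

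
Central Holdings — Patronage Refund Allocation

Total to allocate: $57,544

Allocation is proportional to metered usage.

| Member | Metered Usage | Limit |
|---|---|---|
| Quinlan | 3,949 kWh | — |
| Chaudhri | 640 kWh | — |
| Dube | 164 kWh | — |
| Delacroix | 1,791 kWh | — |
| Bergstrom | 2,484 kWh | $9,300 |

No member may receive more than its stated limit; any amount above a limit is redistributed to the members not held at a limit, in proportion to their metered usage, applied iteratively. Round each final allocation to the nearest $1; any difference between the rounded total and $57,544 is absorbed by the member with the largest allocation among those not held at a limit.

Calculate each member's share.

Quinlan: $29,113 | Chaudhri: $4,718 | Dube: $1,209 | Delacroix: $13,204 | Bergstrom: $9,300

Combined metered usage = 9,028.
Unconstrained shares: Quinlan 25,170.72; Chaudhri 4,079.33; Dube 1,045.33; Delacroix 11,415.74; Bergstrom 15,832.89.
Cap binds for Bergstrom ($9,300); balance $48,244 reallocated over remaining metered usage 6,544.
Redistributed shares: Quinlan 29,113.01 → $29,113; Chaudhri 4,718.24 → $4,718; Dube 1,209.05 → $1,209; Delacroix 13,203.70 → $13,204.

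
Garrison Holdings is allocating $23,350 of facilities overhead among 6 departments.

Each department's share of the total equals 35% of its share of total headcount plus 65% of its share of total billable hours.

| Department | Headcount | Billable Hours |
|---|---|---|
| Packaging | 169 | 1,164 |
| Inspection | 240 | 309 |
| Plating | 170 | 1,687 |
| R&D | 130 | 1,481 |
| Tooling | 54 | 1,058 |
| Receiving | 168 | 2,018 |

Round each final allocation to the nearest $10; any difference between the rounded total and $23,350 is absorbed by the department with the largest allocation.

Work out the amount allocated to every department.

Totals — headcount 931, billable hours 7,717.
Composite weights (35% headcount + 65% billable hours): Packaging 0.1616; Inspection 0.1163; Plating 0.2060; R&D 0.1736; Tooling 0.1094; Receiving 0.2331.
Proportional shares: Packaging 3,772.83; Inspection 2,714.50; Plating 4,810.22; R&D 4,053.94; Tooling 2,554.86; Receiving 5,443.66.
At nearest $10: Packaging $3,770; Inspection $2,710; Plating $4,810; R&D $4,050; Tooling $2,550; Receiving $5,440. Sum = $23,330.
Difference $23,350 − $23,330 = +$20 applied to largest allocation (Receiving): Receiving becomes $5,460.

Packaging: $3,770 | Inspection: $2,710 | Plating: $4,810 | R&D: $4,050 | Tooling: $2,550 | Receiving: $5,460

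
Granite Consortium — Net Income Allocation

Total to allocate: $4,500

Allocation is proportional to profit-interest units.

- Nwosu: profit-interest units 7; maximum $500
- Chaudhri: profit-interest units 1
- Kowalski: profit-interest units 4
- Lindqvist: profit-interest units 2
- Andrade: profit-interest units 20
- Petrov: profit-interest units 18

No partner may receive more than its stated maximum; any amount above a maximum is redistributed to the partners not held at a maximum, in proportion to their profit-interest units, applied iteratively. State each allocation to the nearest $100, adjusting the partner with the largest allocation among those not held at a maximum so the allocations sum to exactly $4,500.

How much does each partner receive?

Nwosu: $500; Chaudhri: $100; Kowalski: $400; Lindqvist: $200; Andrade: $1,700; Petrov: $1,600

Sum of profit-interest units: 52.
Pro-rata shares before constraints: Nwosu 605.77; Chaudhri 86.54; Kowalski 346.15; Lindqvist 173.08; Andrade 1,730.77; Petrov 1,557.69.
Capped: Nwosu ($500); remaining pool $4,000 reallocated over remaining profit-interest units 45.
Redistributed shares: Chaudhri 88.89 → $100; Kowalski 355.56 → $400; Lindqvist 177.78 → $200; Andrade 1,777.78 → $1,800; Petrov 1,600.00 → $1,600.
Rounding difference −$100 applied to Andrade → $1,700.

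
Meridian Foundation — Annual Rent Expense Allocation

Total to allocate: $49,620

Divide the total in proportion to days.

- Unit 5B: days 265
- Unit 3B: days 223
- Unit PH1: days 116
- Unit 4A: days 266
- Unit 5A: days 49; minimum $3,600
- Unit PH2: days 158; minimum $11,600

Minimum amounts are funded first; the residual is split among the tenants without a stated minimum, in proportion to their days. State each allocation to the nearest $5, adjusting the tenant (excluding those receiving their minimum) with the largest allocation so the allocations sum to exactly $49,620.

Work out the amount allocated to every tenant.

Unit 5B: $10,485; Unit 3B: $8,825; Unit PH1: $4,590; Unit 4A: $10,520; Unit 5A: $3,600; Unit PH2: $11,600

Guaranteed amounts: Unit 5A $3,600; Unit PH2 $11,600. Remaining pool $34,420.
Remaining pool split over remaining days 870: Unit 5B 10,484.25 → $10,485; Unit 3B 8,822.60 → $8,825; Unit PH1 4,589.33 → $4,590; Unit 4A 10,523.82 → $10,525.
Rounding difference −$5 applied to Unit 4A → $10,520.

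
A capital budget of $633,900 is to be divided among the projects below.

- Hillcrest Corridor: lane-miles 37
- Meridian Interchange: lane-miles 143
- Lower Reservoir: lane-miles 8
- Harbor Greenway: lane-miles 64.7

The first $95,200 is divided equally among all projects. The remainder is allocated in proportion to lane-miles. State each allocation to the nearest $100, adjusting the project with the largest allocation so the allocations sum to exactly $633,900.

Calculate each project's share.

Equal tier: $95,200 ÷ 4 = $23,800 apiece.
Remainder $538,700 by lane-miles (total 252.7): Hillcrest Corridor 78,875.74 → $78,900; Meridian Interchange 304,844.08 → $304,800; Lower Reservoir 17,054.21 → $17,100; Harbor Greenway 137,925.96 → $137,900.
Totals: Hillcrest Corridor $23,800 + $78,900 = $102,700; Meridian Interchange $23,800 + $304,800 = $328,600; Lower Reservoir $23,800 + $17,100 = $40,900; Harbor Greenway $23,800 + $137,900 = $161,700.

Hillcrest Corridor: $102,700 | Meridian Interchange: $328,600 | Lower Reservoir: $40,900 | Harbor Greenway: $161,700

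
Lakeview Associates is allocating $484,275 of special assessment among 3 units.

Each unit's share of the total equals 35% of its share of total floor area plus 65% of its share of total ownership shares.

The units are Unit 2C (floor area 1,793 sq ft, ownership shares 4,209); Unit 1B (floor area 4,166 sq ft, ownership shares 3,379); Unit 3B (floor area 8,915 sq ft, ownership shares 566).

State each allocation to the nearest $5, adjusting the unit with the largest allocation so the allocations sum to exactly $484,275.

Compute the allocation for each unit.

Unit 2C: $182,920 | Unit 1B: $177,915 | Unit 3B: $123,440

Totals — floor area 14,874, ownership shares 8,154.
Composite weights (35% floor area + 65% ownership shares): Unit 2C 0.3777; Unit 1B 0.3674; Unit 3B 0.2549.
Unrounded shares: Unit 2C 182,917.21; Unit 1B 177,917.17; Unit 3B 123,440.62.
At nearest $5: Unit 2C $182,915; Unit 1B $177,915; Unit 3B $123,440. Sum = $484,270.
Difference $484,275 − $484,270 = +$5 applied to largest allocation (Unit 2C): Unit 2C becomes $182,920.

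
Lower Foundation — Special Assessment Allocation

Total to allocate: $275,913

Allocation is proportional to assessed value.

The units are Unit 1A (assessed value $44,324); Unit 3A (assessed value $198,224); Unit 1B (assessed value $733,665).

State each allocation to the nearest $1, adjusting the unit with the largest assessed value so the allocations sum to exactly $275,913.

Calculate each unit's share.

Unit 1A: $12,528 · Unit 3A: $56,025 · Unit 1B: $207,360

Combined assessed value = 44,324 + 198,224 + 733,665 = 976,213.
Raw shares: Unit 1A 12,527.56; Unit 3A 56,025.25; Unit 1B 207,360.19.
After rounding ($1): Unit 1A $12,528; Unit 3A $56,025; Unit 1B $207,360. Sum = $275,913.
Rounded total matches; no reconciliation needed.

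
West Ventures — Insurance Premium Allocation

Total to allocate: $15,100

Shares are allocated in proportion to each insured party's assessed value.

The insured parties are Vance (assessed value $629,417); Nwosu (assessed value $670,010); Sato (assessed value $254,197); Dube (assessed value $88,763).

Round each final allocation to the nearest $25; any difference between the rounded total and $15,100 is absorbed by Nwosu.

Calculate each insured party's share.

Vance: $5,775 | Nwosu: $6,175 | Sato: $2,325 | Dube: $825

Combined assessed value = 1,642,387.
Unrounded shares: Vance 629,417/1,642,387 × $15,100 = 5,786.82; Nwosu 670,010/1,642,387 × $15,100 = 6,160.03; Sato 254,197/1,642,387 × $15,100 = 2,337.07; Dube 88,763/1,642,387 × $15,100 = 816.08.
After rounding ($25): Vance $5,775; Nwosu $6,150; Sato $2,325; Dube $825. Sum = $15,075.
Difference $15,100 − $15,075 = +$25 applied to Nwosu: Nwosu becomes $6,175.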